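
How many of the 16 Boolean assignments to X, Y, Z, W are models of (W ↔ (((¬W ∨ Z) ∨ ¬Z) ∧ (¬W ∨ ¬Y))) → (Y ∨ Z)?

14

Initial set: {((W ↔ (((¬W ∨ Z) ∨ ¬Z) ∧ (¬W ∨ ¬Y))) → (Y ∨ Z))}.
((W ↔ (((¬W ∨ Z) ∨ ¬Z) ∧ (¬W ∨ ¬Y))) → (Y ∨ Z)): β-rule — branch into ¬(W ↔ (((¬W ∨ Z) ∨ ¬Z) ∧ (¬W ∨ ¬Y)))  //  (Y ∨ Z).
  branch 1 (add ¬(W ↔ (((¬W ∨ Z) ∨ ¬Z) ∧ (¬W ∨ ¬Y)))):
    ¬(W ↔ (((¬W ∨ Z) ∨ ¬Z) ∧ (¬W ∨ ¬Y))): β-rule — branch into W, ¬(((¬W ∨ Z) ∨ ¬Z) ∧ (¬W ∨ ¬Y))  //  ¬W, (((¬W ∨ Z) ∨ ¬Z) ∧ (¬W ∨ ¬Y)).
      branch 1.1 (add W, ¬(((¬W ∨ Z) ∨ ¬Z) ∧ (¬W ∨ ¬Y))):
        ¬(((¬W ∨ Z) ∨ ¬Z) ∧ (¬W ∨ ¬Y)): β-rule — branch into ¬((¬W ∨ Z) ∨ ¬Z)  //  ¬(¬W ∨ ¬Y).
          branch 1.1.1 (add ¬((¬W ∨ Z) ∨ ¬Z)):
            ¬((¬W ∨ Z) ∨ ¬Z): α-rule — add ¬(¬W ∨ Z), ¬¬Z.
            ¬(¬W ∨ Z): α-rule — add ¬¬W, ¬Z.
            × closes — contains both Z and ¬Z.
          branch 1.1.2 (add ¬(¬W ∨ ¬Y)):
            ¬(¬W ∨ ¬Y): α-rule — add ¬¬W, ¬¬Y.
            ○ open, literals {W=1, Y=1}.
      branch 1.2 (add ¬W, (((¬W ∨ Z) ∨ ¬Z) ∧ (¬W ∨ ¬Y))):
        (((¬W ∨ Z) ∨ ¬Z) ∧ (¬W ∨ ¬Y)): α-rule — add ((¬W ∨ Z) ∨ ¬Z), (¬W ∨ ¬Y).
        ((¬W ∨ Z) ∨ ¬Z): β-rule — branch into (¬W ∨ Z)  //  ¬Z.
          branch 1.2.1 (add (¬W ∨ Z)):
            (¬W ∨ ¬Y): β-rule — branch into ¬W  //  ¬Y.
              branch 1.2.1.1 (add ¬W):
                (¬W ∨ Z): β-rule — branch into ¬W  //  Z.
                  branch 1.2.1.1.1 (add ¬W):
                    ○ open, literals {W=0}.
                  branch 1.2.1.1.2 (add Z):
                    ○ open, literals {W=0, Z=1}.
              branch 1.2.1.2 (add ¬Y):
                (¬W ∨ Z): β-rule — branch into ¬W  //  Z.
                  branch 1.2.1.2.1 (add ¬W):
                    ○ open, literals {W=0, Y=0}.
                  branch 1.2.1.2.2 (add Z):
                    ○ open, literals {W=0, Y=0, Z=1}.
          branch 1.2.2 (add ¬Z):
            (¬W ∨ ¬Y): β-rule — branch into ¬W  //  ¬Y.
              branch 1.2.2.1 (add ¬W):
                ○ open, literals {W=0, Z=0}.
              branch 1.2.2.2 (add ¬Y):
                ○ open, literals {W=0, Y=0, Z=0}.
  branch 2 (add (Y ∨ Z)):
    (Y ∨ Z): β-rule — branch into Y  //  Z.
      branch 2.1 (add Y):
        ○ open, literals {Y=1}.
      branch 2.2 (add Z):
        ○ open, literals {Z=1}.
1 branch closed, 9 open.
Each open branch fixes some atoms; the unmentioned ones are free. Counting distinct full assignments: branch {W=1, Y=1} (X, Z) contributes 4 new; branch {W=0} (X, Y, Z) contributes 8 new; branch {W=0, Z=1} (X, Y) contributes 0 new; branch {W=0, Y=0} (X, Z) contributes 0 new; branch {W=0, Y=0, Z=1} (X) contributes 0 new; branch {W=0, Z=0} (X, Y) contributes 0 new; branch {W=0, Y=0, Z=0} (X) contributes 0 new; branch {Y=1} (X, Z, W) contributes 0 new; branch {Z=1} (X, Y, W) contributes 2 new. Total: 14.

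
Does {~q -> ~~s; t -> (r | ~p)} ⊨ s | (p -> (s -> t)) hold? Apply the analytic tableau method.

Yes

Initial set: {T (~q -> ~~s); T (t -> (r | ~p)); F (s | (p -> (s -> t)))}.
F (s | (p -> (s -> t))): α-rule — add F s, F (p -> (s -> t)).
F (p -> (s -> t)): α-rule — add T p, F (s -> t).
F (s -> t): α-rule — add T s, F t.
× closes — contains both s and ~s.
All 1 branch closes.
Every branch closed, so the premises entail the conclusion.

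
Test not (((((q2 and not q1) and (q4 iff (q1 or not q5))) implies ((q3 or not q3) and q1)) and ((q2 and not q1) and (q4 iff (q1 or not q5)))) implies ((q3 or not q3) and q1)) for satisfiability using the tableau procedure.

Initial set: {not (((((q2 and not q1) and (q4 iff (q1 or not q5))) implies ((q3 or not q3) and q1)) and ((q2 and not q1) and (q4 iff (q1 or not q5)))) implies ((q3 or not q3) and q1))}.
not (((((q2 and not q1) and (q4 iff (q1 or not q5))) implies ((q3 or not q3) and q1)) and ((q2 and not q1) and (q4 iff (q1 or not q5)))) implies ((q3 or not q3) and q1)): α-rule — add ((((q2 and not q1) and (q4 iff (q1 or not q5))) implies ((q3 or not q3) and q1)) and ((q2 and not q1) and (q4 iff (q1 or not q5)))), not ((q3 or not q3) and q1).
((((q2 and not q1) and (q4 iff (q1 or not q5))) implies ((q3 or not q3) and q1)) and ((q2 and not q1) and (q4 iff (q1 or not q5)))): α-rule — add (((q2 and not q1) and (q4 iff (q1 or not q5))) implies ((q3 or not q3) and q1)), ((q2 and not q1) and (q4 iff (q1 or not q5))).
((q2 and not q1) and (q4 iff (q1 or not q5))): α-rule — add (q2 and not q1), (q4 iff (q1 or not q5)).
(q2 and not q1): α-rule — add q2, not q1.
not ((q3 or not q3) and q1): β-rule — branch into not (q3 or not q3)  //  not q1.
  branch 1 (add not (q3 or not q3)):
    not (q3 or not q3): α-rule — add not q3, not not q3.
    × closes — contains both q3 and not q3.
  branch 2 (add not q1):
    (((q2 and not q1) and (q4 iff (q1 or not q5))) implies ((q3 or not q3) and q1)): β-rule — branch into not ((q2 and not q1) and (q4 iff (q1 or not q5)))  //  ((q3 or not q3) and q1).
      branch 2.1 (add not ((q2 and not q1) and (q4 iff (q1 or not q5)))):
        (q4 iff (q1 or not q5)): β-rule — branch into q4, (q1 or not q5)  //  not q4, not (q1 or not q5).
          branch 2.1.1 (add q4, (q1 or not q5)):
            not ((q2 and not q1) and (q4 iff (q1 or not q5))): β-rule — branch into not (q2 and not q1)  //  not (q4 iff (q1 or not q5)).
              branch 2.1.1.1 (add not (q2 and not q1)):
                (q1 or not q5): β-rule — branch into q1  //  not q5.
                  branch 2.1.1.1.1 (add q1):
                    × closes — contains both q1 and not q1.
                  branch 2.1.1.1.2 (add not q5):
                    not (q2 and not q1): β-rule — branch into not q2  //  not not q1.
                      branch 2.1.1.1.2.1 (add not q2):
                        × closes — contains both q2 and not q2.
                      branch 2.1.1.1.2.2 (add not not q1):
                        × closes — contains both q1 and not q1.
              branch 2.1.1.2 (add not (q4 iff (q1 or not q5))):
                (q1 or not q5): β-rule — branch into q1  //  not q5.
                  branch 2.1.1.2.1 (add q1):
                    × closes — contains both q1 and not q1.
                  branch 2.1.1.2.2 (add not q5):
                    not (q4 iff (q1 or not q5)): β-rule — branch into q4, not (q1 or not q5)  //  not q4, (q1 or not q5).
                      branch 2.1.1.2.2.1 (add q4, not (q1 or not q5)):
                        not (q1 or not q5): α-rule — add not q1, not not q5.
                        × closes — contains both q5 and not q5.
                      branch 2.1.1.2.2.2 (add not q4, (q1 or not q5)):
                        × closes — contains both q4 and not q4.
          branch 2.1.2 (add not q4, not (q1 or not q5)):
            not (q1 or not q5): α-rule — add not q1, not not q5.
            not ((q2 and not q1) and (q4 iff (q1 or not q5))): β-rule — branch into not (q2 and not q1)  //  not (q4 iff (q1 or not q5)).
              branch 2.1.2.1 (add not (q2 and not q1)):
                not (q2 and not q1): β-rule — branch into not q2  //  not not q1.
                  branch 2.1.2.1.1 (add not q2):
                    × closes — contains both q2 and not q2.
                  branch 2.1.2.1.2 (add not not q1):
                    × closes — contains both q1 and not q1.
              branch 2.1.2.2 (add not (q4 iff (q1 or not q5))):
                not (q4 iff (q1 or not q5)): β-rule — branch into q4, not (q1 or not q5)  //  not q4, (q1 or not q5).
                  branch 2.1.2.2.1 (add q4, not (q1 or not q5)):
                    × closes — contains both q4 and not q4.
                  branch 2.1.2.2.2 (add not q4, (q1 or not q5)):
                    (q1 or not q5): β-rule — branch into q1  //  not q5.
                      branch 2.1.2.2.2.1 (add q1):
                        × closes — contains both q1 and not q1.
                      branch 2.1.2.2.2.2 (add not q5):
                        × closes — contains both q5 and not q5.
      branch 2.2 (add ((q3 or not q3) and q1)):
        ((q3 or not q3) and q1): α-rule — add (q3 or not q3), q1.
        × closes — contains both q1 and not q1.
All 13 branches close.
Every branch closed; the formula is unsatisfiable.

Unsatisfiable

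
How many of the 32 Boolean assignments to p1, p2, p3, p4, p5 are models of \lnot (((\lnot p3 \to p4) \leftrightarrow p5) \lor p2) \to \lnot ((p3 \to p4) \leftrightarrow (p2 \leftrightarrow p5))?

28

Initial set: {(\lnot (((\lnot p3 \to p4) \leftrightarrow p5) \lor p2) \to \lnot ((p3 \to p4) \leftrightarrow (p2 \leftrightarrow p5)))}.
(\lnot (((\lnot p3 \to p4) \leftrightarrow p5) \lor p2) \to \lnot ((p3 \to p4) \leftrightarrow (p2 \leftrightarrow p5))): β-rule — branch into \lnot \lnot (((\lnot p3 \to p4) \leftrightarrow p5) \lor p2)  //  \lnot ((p3 \to p4) \leftrightarrow (p2 \leftrightarrow p5)).
  branch 1 (add \lnot \lnot (((\lnot p3 \to p4) \leftrightarrow p5) \lor p2)):
    \lnot \lnot (((\lnot p3 \to p4) \leftrightarrow p5) \lor p2): β-rule — branch into ((\lnot p3 \to p4) \leftrightarrow p5)  //  p2.
      branch 1.1 (add ((\lnot p3 \to p4) \leftrightarrow p5)):
        ((\lnot p3 \to p4) \leftrightarrow p5): β-rule — branch into (\lnot p3 \to p4), p5  //  \lnot (\lnot p3 \to p4), \lnot p5.
          branch 1.1.1 (add (\lnot p3 \to p4), p5):
            (\lnot p3 \to p4): β-rule — branch into \lnot \lnot p3  //  p4.
              branch 1.1.1.1 (add \lnot \lnot p3):
                ○ open, literals {p3=1, p5=1}.
              branch 1.1.1.2 (add p4):
                ○ open, literals {p4=1, p5=1}.
          branch 1.1.2 (add \lnot (\lnot p3 \to p4), \lnot p5):
            \lnot (\lnot p3 \to p4): α-rule — add \lnot p3, \lnot p4.
            ○ open, literals {p3=0, p4=0, p5=0}.
      branch 1.2 (add p2):
        ○ open, literals {p2=1}.
  branch 2 (add \lnot ((p3 \to p4) \leftrightarrow (p2 \leftrightarrow p5))):
    \lnot ((p3 \to p4) \leftrightarrow (p2 \leftrightarrow p5)): β-rule — branch into (p3 \to p4), \lnot (p2 \leftrightarrow p5)  //  \lnot (p3 \to p4), (p2 \leftrightarrow p5).
      branch 2.1 (add (p3 \to p4), \lnot (p2 \leftrightarrow p5)):
        (p3 \to p4): β-rule — branch into \lnot p3  //  p4.
          branch 2.1.1 (add \lnot p3):
            \lnot (p2 \leftrightarrow p5): β-rule — branch into p2, \lnot p5  //  \lnot p2, p5.
              branch 2.1.1.1 (add p2, \lnot p5):
                ○ open, literals {p2=1, p3=0, p5=0}.
              branch 2.1.1.2 (add \lnot p2, p5):
                ○ open, literals {p2=0, p3=0, p5=1}.
          branch 2.1.2 (add p4):
            \lnot (p2 \leftrightarrow p5): β-rule — branch into p2, \lnot p5  //  \lnot p2, p5.
              branch 2.1.2.1 (add p2, \lnot p5):
                ○ open, literals {p2=1, p4=1, p5=0}.
              branch 2.1.2.2 (add \lnot p2, p5):
                ○ open, literals {p2=0, p4=1, p5=1}.
      branch 2.2 (add \lnot (p3 \to p4), (p2 \leftrightarrow p5)):
        \lnot (p3 \to p4): α-rule — add p3, \lnot p4.
        (p2 \leftrightarrow p5): β-rule — branch into p2, p5  //  \lnot p2, \lnot p5.
          branch 2.2.1 (add p2, p5):
            ○ open, literals {p2=1, p3=1, p4=0, p5=1}.
          branch 2.2.2 (add \lnot p2, \lnot p5):
            ○ open, literals {p2=0, p3=1, p4=0, p5=0}.
0 branches closed, 10 open.
Each open branch fixes some atoms; the unmentioned ones are free. Counting distinct full assignments: branch {p3=1, p5=1} (p1, p2, p4) contributes 8 new; branch {p4=1, p5=1} (p1, p2, p3) contributes 4 new; branch {p3=0, p4=0, p5=0} (p1, p2) contributes 4 new; branch {p2=1} (p1, p3, p4, p5) contributes 8 new; branch {p2=1, p3=0, p5=0} (p1, p4) contributes 0 new; branch {p2=0, p3=0, p5=1} (p1, p4) contributes 2 new; branch {p2=1, p4=1, p5=0} (p1, p3) contributes 0 new; branch {p2=0, p4=1, p5=1} (p1, p3) contributes 0 new; branch {p2=1, p3=1, p4=0, p5=1} (p1) contributes 0 new; branch {p2=0, p3=1, p4=0, p5=0} (p1) contributes 2 new. Total: 28.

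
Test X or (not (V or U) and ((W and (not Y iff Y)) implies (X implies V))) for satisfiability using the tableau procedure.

Initial set: {(X or (not (V or U) and ((W and (not Y iff Y)) implies (X implies V))))}.
(X or (not (V or U) and ((W and (not Y iff Y)) implies (X implies V)))): β-rule — branch into X  //  (not (V or U) and ((W and (not Y iff Y)) implies (X implies V))).
  branch 1 (add X):
    ○ open, literals {X=1}.
  branch 2 (add (not (V or U) and ((W and (not Y iff Y)) implies (X implies V)))):
    (not (V or U) and ((W and (not Y iff Y)) implies (X implies V))): α-rule — add not (V or U), ((W and (not Y iff Y)) implies (X implies V)).
    not (V or U): α-rule — add not V, not U.
    ((W and (not Y iff Y)) implies (X implies V)): β-rule — branch into not (W and (not Y iff Y))  //  (X implies V).
      branch 2.1 (add not (W and (not Y iff Y))):
        not (W and (not Y iff Y)): β-rule — branch into not W  //  not (not Y iff Y).
          branch 2.1.1 (add not W):
            ○ open, literals {U=0, V=0, W=0}.
          branch 2.1.2 (add not (not Y iff Y)):
            not (not Y iff Y): β-rule — branch into not Y, not Y  //  not not Y, Y.
              branch 2.1.2.1 (add not Y, not Y):
                ○ open, literals {U=0, V=0, Y=0}.
              branch 2.1.2.2 (add not not Y, Y):
                ○ open, literals {U=0, V=0, Y=1}.
      branch 2.2 (add (X implies V)):
        (X implies V): β-rule — branch into not X  //  V.
          branch 2.2.1 (add not X):
            ○ open, literals {U=0, V=0, X=0}.
          branch 2.2.2 (add V):
            × closes — contains both V and not V.
1 branch closed, 5 open.
An open branch gives a satisfying assignment: X=1.

Satisfiable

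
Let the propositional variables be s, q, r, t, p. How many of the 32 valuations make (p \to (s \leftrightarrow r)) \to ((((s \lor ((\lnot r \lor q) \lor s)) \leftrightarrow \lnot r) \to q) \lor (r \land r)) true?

Initial set: {((p \to (s \leftrightarrow r)) \to ((((s \lor ((\lnot r \lor q) \lor s)) \leftrightarrow \lnot r) \to q) \lor (r \land r)))}.
((p \to (s \leftrightarrow r)) \to ((((s \lor ((\lnot r \lor q) \lor s)) \leftrightarrow \lnot r) \to q) \lor (r \land r))): β-rule — branch into \lnot (p \to (s \leftrightarrow r))  //  ((((s \lor ((\lnot r \lor q) \lor s)) \leftrightarrow \lnot r) \to q) \lor (r \land r)).
  branch 1 (add \lnot (p \to (s \leftrightarrow r))):
    \lnot (p \to (s \leftrightarrow r)): α-rule — add p, \lnot (s \leftrightarrow r).
    \lnot (s \leftrightarrow r): β-rule — branch into s, \lnot r  //  \lnot s, r.
      branch 1.1 (add s, \lnot r):
        ○ open, literals {p=T, r=F, s=T}.
      branch 1.2 (add \lnot s, r):
        ○ open, literals {p=T, r=T, s=F}.
  branch 2 (add ((((s \lor ((\lnot r \lor q) \lor s)) \leftrightarrow \lnot r) \to q) \lor (r \land r))):
    ((((s \lor ((\lnot r \lor q) \lor s)) \leftrightarrow \lnot r) \to q) \lor (r \land r)): β-rule — branch into (((s \lor ((\lnot r \lor q) \lor s)) \leftrightarrow \lnot r) \to q)  //  (r \land r).
      branch 2.1 (add (((s \lor ((\lnot r \lor q) \lor s)) \leftrightarrow \lnot r) \to q)):
        (((s \lor ((\lnot r \lor q) \lor s)) \leftrightarrow \lnot r) \to q): β-rule — branch into \lnot ((s \lor ((\lnot r \lor q) \lor s)) \leftrightarrow \lnot r)  //  q.
          branch 2.1.1 (add \lnot ((s \lor ((\lnot r \lor q) \lor s)) \leftrightarrow \lnot r)):
            \lnot ((s \lor ((\lnot r \lor q) \lor s)) \leftrightarrow \lnot r): β-rule — branch into (s \lor ((\lnot r \lor q) \lor s)), \lnot \lnot r  //  \lnot (s \lor ((\lnot r \lor q) \lor s)), \lnot r.
              branch 2.1.1.1 (add (s \lor ((\lnot r \lor q) \lor s)), \lnot \lnot r):
                (s \lor ((\lnot r \lor q) \lor s)): β-rule — branch into s  //  ((\lnot r \lor q) \lor s).
                  branch 2.1.1.1.1 (add s):
                    ○ open, literals {r=T, s=T}.
                  branch 2.1.1.1.2 (add ((\lnot r \lor q) \lor s)):
                    ((\lnot r \lor q) \lor s): β-rule — branch into (\lnot r \lor q)  //  s.
                      branch 2.1.1.1.2.1 (add (\lnot r \lor q)):
                        (\lnot r \lor q): β-rule — branch into \lnot r  //  q.
                          branch 2.1.1.1.2.1.1 (add \lnot r):
                            × closes — contains both r and \lnot r.
                          branch 2.1.1.1.2.1.2 (add q):
                            ○ open, literals {q=T, r=T}.
                      branch 2.1.1.1.2.2 (add s):
                        ○ open, literals {r=T, s=T}.
              branch 2.1.1.2 (add \lnot (s \lor ((\lnot r \lor q) \lor s)), \lnot r):
                \lnot (s \lor ((\lnot r \lor q) \lor s)): α-rule — add \lnot s, \lnot ((\lnot r \lor q) \lor s).
                \lnot ((\lnot r \lor q) \lor s): α-rule — add \lnot (\lnot r \lor q), \lnot s.
                \lnot (\lnot r \lor q): α-rule — add \lnot \lnot r, \lnot q.
                × closes — contains both r and \lnot r.
          branch 2.1.2 (add q):
            ○ open, literals {q=T}.
      branch 2.2 (add (r \land r)):
        (r \land r): α-rule — add r, r.
        ○ open, literals {r=T}.
2 branches closed, 7 open.
Each open branch fixes some atoms; the unmentioned ones are free. Counting distinct full assignments: branch {p=T, r=F, s=T} (q, t) contributes 4 new; branch {p=T, r=T, s=F} (q, t) contributes 4 new; branch {r=T, s=T} (q, t, p) contributes 8 new; branch {q=T, r=T} (s, t, p) contributes 2 new; branch {r=T, s=T} (q, t, p) contributes 0 new; branch {q=T} (s, r, t, p) contributes 6 new; branch {r=T} (s, q, t, p) contributes 2 new. Total: 26.

26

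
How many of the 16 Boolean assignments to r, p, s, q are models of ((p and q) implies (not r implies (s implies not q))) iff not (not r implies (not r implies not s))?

Initial set: {(((p and q) implies (not r implies (s implies not q))) iff not (not r implies (not r implies not s)))}.
(((p and q) implies (not r implies (s implies not q))) iff not (not r implies (not r implies not s))): β-rule — branch into ((p and q) implies (not r implies (s implies not q))), not (not r implies (not r implies not s))  //  not ((p and q) implies (not r implies (s implies not q))), not not (not r implies (not r implies not s)).
  branch 1 (add ((p and q) implies (not r implies (s implies not q))), not (not r implies (not r implies not s))):
    not (not r implies (not r implies not s)): α-rule — add not r, not (not r implies not s).
    not (not r implies not s): α-rule — add not r, not not s.
    ((p and q) implies (not r implies (s implies not q))): β-rule — branch into not (p and q)  //  (not r implies (s implies not q)).
      branch 1.1 (add not (p and q)):
        not (p and q): β-rule — branch into not p  //  not q.
          branch 1.1.1 (add not p):
            ○ open, literals {p=0, r=0, s=1}.
          branch 1.1.2 (add not q):
            ○ open, literals {q=0, r=0, s=1}.
      branch 1.2 (add (not r implies (s implies not q))):
        (not r implies (s implies not q)): β-rule — branch into not not r  //  (s implies not q).
          branch 1.2.1 (add not not r):
            × closes — contains both r and not r.
          branch 1.2.2 (add (s implies not q)):
            (s implies not q): β-rule — branch into not s  //  not q.
              branch 1.2.2.1 (add not s):
                × closes — contains both s and not s.
              branch 1.2.2.2 (add not q):
                ○ open, literals {q=0, r=0, s=1}.
  branch 2 (add not ((p and q) implies (not r implies (s implies not q))), not not (not r implies (not r implies not s))):
    not ((p and q) implies (not r implies (s implies not q))): α-rule — add (p and q), not (not r implies (s implies not q)).
    (p and q): α-rule — add p, q.
    not (not r implies (s implies not q)): α-rule — add not r, not (s implies not q).
    not (s implies not q): α-rule — add s, not not q.
    not not (not r implies (not r implies not s)): β-rule — branch into not not r  //  (not r implies not s).
      branch 2.1 (add not not r):
        × closes — contains both r and not r.
      branch 2.2 (add (not r implies not s)):
        (not r implies not s): β-rule — branch into not not r  //  not s.
          branch 2.2.1 (add not not r):
            × closes — contains both r and not r.
          branch 2.2.2 (add not s):
            × closes — contains both s and not s.
5 branches closed, 3 open.
Each open branch fixes some atoms; the unmentioned ones are free. Counting distinct full assignments: branch {p=0, r=0, s=1} (q) contributes 2 new; branch {q=0, r=0, s=1} (p) contributes 1 new; branch {q=0, r=0, s=1} (p) contributes 0 new. Total: 3.

3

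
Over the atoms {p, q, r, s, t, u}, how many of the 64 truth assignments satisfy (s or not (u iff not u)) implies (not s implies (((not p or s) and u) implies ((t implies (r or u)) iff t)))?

Initial set: {T ((s or not (u iff not u)) implies (not s implies (((not p or s) and u) implies ((t implies (r or u)) iff t))))}.
T ((s or not (u iff not u)) implies (not s implies (((not p or s) and u) implies ((t implies (r or u)) iff t)))): β-rule — branch into F (s or not (u iff not u))  //  T (not s implies (((not p or s) and u) implies ((t implies (r or u)) iff t))).
  branch 1 (add F (s or not (u iff not u))):
    F (s or not (u iff not u)): α-rule — add F s, F not (u iff not u).
    F not (u iff not u): β-rule — branch into T u, T not u  //  F u, F not u.
      branch 1.1 (add T u, T not u):
        × closes — contains both u and not u.
      branch 1.2 (add F u, F not u):
        × closes — contains both u and not u.
  branch 2 (add T (not s implies (((not p or s) and u) implies ((t implies (r or u)) iff t)))):
    T (not s implies (((not p or s) and u) implies ((t implies (r or u)) iff t))): β-rule — branch into F not s  //  T (((not p or s) and u) implies ((t implies (r or u)) iff t)).
      branch 2.1 (add F not s):
        ○ open, literals {s=1}.
      branch 2.2 (add T (((not p or s) and u) implies ((t implies (r or u)) iff t))):
        T (((not p or s) and u) implies ((t implies (r or u)) iff t)): β-rule — branch into F ((not p or s) and u)  //  T ((t implies (r or u)) iff t).
          branch 2.2.1 (add F ((not p or s) and u)):
            F ((not p or s) and u): β-rule — branch into F (not p or s)  //  F u.
              branch 2.2.1.1 (add F (not p or s)):
                F (not p or s): α-rule — add F not p, F s.
                ○ open, literals {p=1, s=0}.
              branch 2.2.1.2 (add F u):
                ○ open, literals {u=0}.
          branch 2.2.2 (add T ((t implies (r or u)) iff t)):
            T ((t implies (r or u)) iff t): β-rule — branch into T (t implies (r or u)), T t  //  F (t implies (r or u)), F t.
              branch 2.2.2.1 (add T (t implies (r or u)), T t):
                T (t implies (r or u)): β-rule — branch into F t  //  T (r or u).
                  branch 2.2.2.1.1 (add F t):
                    × closes — contains both t and not t.
                  branch 2.2.2.1.2 (add T (r or u)):
                    T (r or u): β-rule — branch into T r  //  T u.
                      branch 2.2.2.1.2.1 (add T r):
                        ○ open, literals {r=1, t=1}.
                      branch 2.2.2.1.2.2 (add T u):
                        ○ open, literals {t=1, u=1}.
              branch 2.2.2.2 (add F (t implies (r or u)), F t):
                F (t implies (r or u)): α-rule — add T t, F (r or u).
                × closes — contains both t and not t.
4 branches closed, 5 open.
Each open branch fixes some atoms; the unmentioned ones are free. Counting distinct full assignments: branch {s=1} (p, q, r, t, u) contributes 32 new; branch {p=1, s=0} (q, r, t, u) contributes 16 new; branch {u=0} (p, q, r, s, t) contributes 8 new; branch {r=1, t=1} (p, q, s, u) contributes 2 new; branch {t=1, u=1} (p, q, r, s) contributes 2 new. Total: 60.

60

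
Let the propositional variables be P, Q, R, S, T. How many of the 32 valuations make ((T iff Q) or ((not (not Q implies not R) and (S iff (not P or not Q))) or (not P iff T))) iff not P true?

Initial set: {(((T iff Q) or ((not (not Q implies not R) and (S iff (not P or not Q))) or (not P iff T))) iff not P)}.
(((T iff Q) or ((not (not Q implies not R) and (S iff (not P or not Q))) or (not P iff T))) iff not P): β-rule — branch into ((T iff Q) or ((not (not Q implies not R) and (S iff (not P or not Q))) or (not P iff T))), not P  //  not ((T iff Q) or ((not (not Q implies not R) and (S iff (not P or not Q))) or (not P iff T))), not not P.
  branch 1 (add ((T iff Q) or ((not (not Q implies not R) and (S iff (not P or not Q))) or (not P iff T))), not P):
    ((T iff Q) or ((not (not Q implies not R) and (S iff (not P or not Q))) or (not P iff T))): β-rule — branch into (T iff Q)  //  ((not (not Q implies not R) and (S iff (not P or not Q))) or (not P iff T)).
      branch 1.1 (add (T iff Q)):
        (T iff Q): β-rule — branch into T, Q  //  not T, not Q.
          branch 1.1.1 (add T, Q):
            ○ open, literals {P=F, Q=T, T=T}.
          branch 1.1.2 (add not T, not Q):
            ○ open, literals {P=F, Q=F, T=F}.
      branch 1.2 (add ((not (not Q implies not R) and (S iff (not P or not Q))) or (not P iff T))):
        ((not (not Q implies not R) and (S iff (not P or not Q))) or (not P iff T)): β-rule — branch into (not (not Q implies not R) and (S iff (not P or not Q)))  //  (not P iff T).
          branch 1.2.1 (add (not (not Q implies not R) and (S iff (not P or not Q)))):
            (not (not Q implies not R) and (S iff (not P or not Q))): α-rule — add not (not Q implies not R), (S iff (not P or not Q)).
            not (not Q implies not R): α-rule — add not Q, not not R.
            (S iff (not P or not Q)): β-rule — branch into S, (not P or not Q)  //  not S, not (not P or not Q).
              branch 1.2.1.1 (add S, (not P or not Q)):
                (not P or not Q): β-rule — branch into not P  //  not Q.
                  branch 1.2.1.1.1 (add not P):
                    ○ open, literals {P=F, Q=F, R=T, S=T}.
                  branch 1.2.1.1.2 (add not Q):
                    ○ open, literals {P=F, Q=F, R=T, S=T}.
              branch 1.2.1.2 (add not S, not (not P or not Q)):
                not (not P or not Q): α-rule — add not not P, not not Q.
                × closes — contains both P and not P.
          branch 1.2.2 (add (not P iff T)):
            (not P iff T): β-rule — branch into not P, T  //  not not P, not T.
              branch 1.2.2.1 (add not P, T):
                ○ open, literals {P=F, T=T}.
              branch 1.2.2.2 (add not not P, not T):
                × closes — contains both P and not P.
  branch 2 (add not ((T iff Q) or ((not (not Q implies not R) and (S iff (not P or not Q))) or (not P iff T))), not not P):
    not ((T iff Q) or ((not (not Q implies not R) and (S iff (not P or not Q))) or (not P iff T))): α-rule — add not (T iff Q), not ((not (not Q implies not R) and (S iff (not P or not Q))) or (not P iff T)).
    not ((not (not Q implies not R) and (S iff (not P or not Q))) or (not P iff T)): α-rule — add not (not (not Q implies not R) and (S iff (not P or not Q))), not (not P iff T).
    not (T iff Q): β-rule — branch into T, not Q  //  not T, Q.
      branch 2.1 (add T, not Q):
        not (not (not Q implies not R) and (S iff (not P or not Q))): β-rule — branch into not not (not Q implies not R)  //  not (S iff (not P or not Q)).
          branch 2.1.1 (add not not (not Q implies not R)):
            not (not P iff T): β-rule — branch into not P, not T  //  not not P, T.
              branch 2.1.1.1 (add not P, not T):
                × closes — contains both P and not P.
              branch 2.1.1.2 (add not not P, T):
                not not (not Q implies not R): β-rule — branch into not not Q  //  not R.
                  branch 2.1.1.2.1 (add not not Q):
                    × closes — contains both Q and not Q.
                  branch 2.1.1.2.2 (add not R):
                    ○ open, literals {P=T, Q=F, R=F, T=T}.
          branch 2.1.2 (add not (S iff (not P or not Q))):
            not (not P iff T): β-rule — branch into not P, not T  //  not not P, T.
              branch 2.1.2.1 (add not P, not T):
                × closes — contains both P and not P.
              branch 2.1.2.2 (add not not P, T):
                not (S iff (not P or not Q)): β-rule — branch into S, not (not P or not Q)  //  not S, (not P or not Q).
                  branch 2.1.2.2.1 (add S, not (not P or not Q)):
                    not (not P or not Q): α-rule — add not not P, not not Q.
                    × closes — contains both Q and not Q.
                  branch 2.1.2.2.2 (add not S, (not P or not Q)):
                    (not P or not Q): β-rule — branch into not P  //  not Q.
                      branch 2.1.2.2.2.1 (add not P):
                        × closes — contains both P and not P.
                      branch 2.1.2.2.2.2 (add not Q):
                        ○ open, literals {P=T, Q=F, S=F, T=T}.
      branch 2.2 (add not T, Q):
        not (not (not Q implies not R) and (S iff (not P or not Q))): β-rule — branch into not not (not Q implies not R)  //  not (S iff (not P or not Q)).
          branch 2.2.1 (add not not (not Q implies not R)):
            not (not P iff T): β-rule — branch into not P, not T  //  not not P, T.
              branch 2.2.1.1 (add not P, not T):
                × closes — contains both P and not P.
              branch 2.2.1.2 (add not not P, T):
                × closes — contains both T and not T.
          branch 2.2.2 (add not (S iff (not P or not Q))):
            not (not P iff T): β-rule — branch into not P, not T  //  not not P, T.
              branch 2.2.2.1 (add not P, not T):
                × closes — contains both P and not P.
              branch 2.2.2.2 (add not not P, T):
                × closes — contains both T and not T.
11 branches closed, 7 open.
Each open branch fixes some atoms; the unmentioned ones are free. Counting distinct full assignments: branch {P=F, Q=T, T=T} (R, S) contributes 4 new; branch {P=F, Q=F, T=F} (R, S) contributes 4 new; branch {P=F, Q=F, R=T, S=T} (T) contributes 1 new; branch {P=F, Q=F, R=T, S=T} (T) contributes 0 new; branch {P=F, T=T} (Q, R, S) contributes 3 new; branch {P=T, Q=F, R=F, T=T} (S) contributes 2 new; branch {P=T, Q=F, S=F, T=T} (R) contributes 1 new. Total: 15.

15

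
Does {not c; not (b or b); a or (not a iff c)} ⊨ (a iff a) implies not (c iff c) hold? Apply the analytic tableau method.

No

Initial set: {not c; not (b or b); (a or (not a iff c)); not ((a iff a) implies not (c iff c))}.
not (b or b): α-rule — add not b, not b.
not ((a iff a) implies not (c iff c)): α-rule — add (a iff a), not not (c iff c).
(a or (not a iff c)): β-rule — branch into a  //  (not a iff c).
  branch 1 (add a):
    (a iff a): β-rule — branch into a, a  //  not a, not a.
      branch 1.1 (add a, a):
        not not (c iff c): β-rule — branch into c, c  //  not c, not c.
          branch 1.1.1 (add c, c):
            × closes — contains both c and not c.
          branch 1.1.2 (add not c, not c):
            ○ open, literals {a=T, b=F, c=F}.
      branch 1.2 (add not a, not a):
        × closes — contains both a and not a.
  branch 2 (add (not a iff c)):
    (a iff a): β-rule — branch into a, a  //  not a, not a.
      branch 2.1 (add a, a):
        not not (c iff c): β-rule — branch into c, c  //  not c, not c.
          branch 2.1.1 (add c, c):
            × closes — contains both c and not c.
          branch 2.1.2 (add not c, not c):
            (not a iff c): β-rule — branch into not a, c  //  not not a, not c.
              branch 2.1.2.1 (add not a, c):
                × closes — contains both a and not a.
              branch 2.1.2.2 (add not not a, not c):
                ○ open, literals {a=T, b=F, c=F}.
      branch 2.2 (add not a, not a):
        not not (c iff c): β-rule — branch into c, c  //  not c, not c.
          branch 2.2.1 (add c, c):
            × closes — contains both c and not c.
          branch 2.2.2 (add not c, not c):
            (not a iff c): β-rule — branch into not a, c  //  not not a, not c.
              branch 2.2.2.1 (add not a, c):
                × closes — contains both c and not c.
              branch 2.2.2.2 (add not not a, not c):
                × closes — contains both a and not a.
7 branches closed, 2 open.
An open branch gives a countermodel: a=T, b=F, c=F (unmentioned atoms arbitrary); the premises hold there but the conclusion fails.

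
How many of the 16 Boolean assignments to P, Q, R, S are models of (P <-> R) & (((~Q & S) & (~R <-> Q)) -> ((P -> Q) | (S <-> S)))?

8

Initial set: {((P <-> R) & (((~Q & S) & (~R <-> Q)) -> ((P -> Q) | (S <-> S))))}.
((P <-> R) & (((~Q & S) & (~R <-> Q)) -> ((P -> Q) | (S <-> S)))): α-rule — add (P <-> R), (((~Q & S) & (~R <-> Q)) -> ((P -> Q) | (S <-> S))).
(P <-> R): β-rule — branch into P, R  //  ~P, ~R.
  branch 1 (add P, R):
    (((~Q & S) & (~R <-> Q)) -> ((P -> Q) | (S <-> S))): β-rule — branch into ~((~Q & S) & (~R <-> Q))  //  ((P -> Q) | (S <-> S)).
      branch 1.1 (add ~((~Q & S) & (~R <-> Q))):
        ~((~Q & S) & (~R <-> Q)): β-rule — branch into ~(~Q & S)  //  ~(~R <-> Q).
          branch 1.1.1 (add ~(~Q & S)):
            ~(~Q & S): β-rule — branch into ~~Q  //  ~S.
              branch 1.1.1.1 (add ~~Q):
                ○ open, literals {P=T, Q=T, R=T}.
              branch 1.1.1.2 (add ~S):
                ○ open, literals {P=T, R=T, S=F}.
          branch 1.1.2 (add ~(~R <-> Q)):
            ~(~R <-> Q): β-rule — branch into ~R, ~Q  //  ~~R, Q.
              branch 1.1.2.1 (add ~R, ~Q):
                × closes — contains both R and ~R.
              branch 1.1.2.2 (add ~~R, Q):
                ○ open, literals {P=T, Q=T, R=T}.
      branch 1.2 (add ((P -> Q) | (S <-> S))):
        ((P -> Q) | (S <-> S)): β-rule — branch into (P -> Q)  //  (S <-> S).
          branch 1.2.1 (add (P -> Q)):
            (P -> Q): β-rule — branch into ~P  //  Q.
              branch 1.2.1.1 (add ~P):
                × closes — contains both P and ~P.
              branch 1.2.1.2 (add Q):
                ○ open, literals {P=T, Q=T, R=T}.
          branch 1.2.2 (add (S <-> S)):
            (S <-> S): β-rule — branch into S, S  //  ~S, ~S.
              branch 1.2.2.1 (add S, S):
                ○ open, literals {P=T, R=T, S=T}.
              branch 1.2.2.2 (add ~S, ~S):
                ○ open, literals {P=T, R=T, S=F}.
  branch 2 (add ~P, ~R):
    (((~Q & S) & (~R <-> Q)) -> ((P -> Q) | (S <-> S))): β-rule — branch into ~((~Q & S) & (~R <-> Q))  //  ((P -> Q) | (S <-> S)).
      branch 2.1 (add ~((~Q & S) & (~R <-> Q))):
        ~((~Q & S) & (~R <-> Q)): β-rule — branch into ~(~Q & S)  //  ~(~R <-> Q).
          branch 2.1.1 (add ~(~Q & S)):
            ~(~Q & S): β-rule — branch into ~~Q  //  ~S.
              branch 2.1.1.1 (add ~~Q):
                ○ open, literals {P=F, Q=T, R=F}.
              branch 2.1.1.2 (add ~S):
                ○ open, literals {P=F, R=F, S=F}.
          branch 2.1.2 (add ~(~R <-> Q)):
            ~(~R <-> Q): β-rule — branch into ~R, ~Q  //  ~~R, Q.
              branch 2.1.2.1 (add ~R, ~Q):
                ○ open, literals {P=F, Q=F, R=F}.
              branch 2.1.2.2 (add ~~R, Q):
                × closes — contains both R and ~R.
      branch 2.2 (add ((P -> Q) | (S <-> S))):
        ((P -> Q) | (S <-> S)): β-rule — branch into (P -> Q)  //  (S <-> S).
          branch 2.2.1 (add (P -> Q)):
            (P -> Q): β-rule — branch into ~P  //  Q.
              branch 2.2.1.1 (add ~P):
                ○ open, literals {P=F, R=F}.
              branch 2.2.1.2 (add Q):
                ○ open, literals {P=F, Q=T, R=F}.
          branch 2.2.2 (add (S <-> S)):
            (S <-> S): β-rule — branch into S, S  //  ~S, ~S.
              branch 2.2.2.1 (add S, S):
                ○ open, literals {P=F, R=F, S=T}.
              branch 2.2.2.2 (add ~S, ~S):
                ○ open, literals {P=F, R=F, S=F}.
3 branches closed, 13 open.
Each open branch fixes some atoms; the unmentioned ones are free. Counting distinct full assignments: branch {P=T, Q=T, R=T} (S) contributes 2 new; branch {P=T, R=T, S=F} (Q) contributes 1 new; branch {P=T, Q=T, R=T} (S) contributes 0 new; branch {P=T, Q=T, R=T} (S) contributes 0 new; branch {P=T, R=T, S=T} (Q) contributes 1 new; branch {P=T, R=T, S=F} (Q) contributes 0 new; branch {P=F, Q=T, R=F} (S) contributes 2 new; branch {P=F, R=F, S=F} (Q) contributes 1 new; branch {P=F, Q=F, R=F} (S) contributes 1 new; branch {P=F, R=F} (Q, S) contributes 0 new; branch {P=F, Q=T, R=F} (S) contributes 0 new; branch {P=F, R=F, S=T} (Q) contributes 0 new; branch {P=F, R=F, S=F} (Q) contributes 0 new. Total: 8.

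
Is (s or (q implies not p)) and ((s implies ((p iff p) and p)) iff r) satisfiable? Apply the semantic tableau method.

Satisfiable

Initial set: {T ((s or (q implies not p)) and ((s implies ((p iff p) and p)) iff r))}.
T ((s or (q implies not p)) and ((s implies ((p iff p) and p)) iff r)): α-rule — add T (s or (q implies not p)), T ((s implies ((p iff p) and p)) iff r).
T (s or (q implies not p)): β-rule — branch into T s  //  T (q implies not p).
  branch 1 (add T s):
    T ((s implies ((p iff p) and p)) iff r): β-rule — branch into T (s implies ((p iff p) and p)), T r  //  F (s implies ((p iff p) and p)), F r.
      branch 1.1 (add T (s implies ((p iff p) and p)), T r):
        T (s implies ((p iff p) and p)): β-rule — branch into F s  //  T ((p iff p) and p).
          branch 1.1.1 (add F s):
            × closes — contains both s and not s.
          branch 1.1.2 (add T ((p iff p) and p)):
            T ((p iff p) and p): α-rule — add T (p iff p), T p.
            T (p iff p): β-rule — branch into T p, T p  //  F p, F p.
              branch 1.1.2.1 (add T p, T p):
                ○ open, literals {p=T, r=T, s=T}.
              branch 1.1.2.2 (add F p, F p):
                × closes — contains both p and not p.
      branch 1.2 (add F (s implies ((p iff p) and p)), F r):
        F (s implies ((p iff p) and p)): α-rule — add T s, F ((p iff p) and p).
        F ((p iff p) and p): β-rule — branch into F (p iff p)  //  F p.
          branch 1.2.1 (add F (p iff p)):
            F (p iff p): β-rule — branch into T p, F p  //  F p, T p.
              branch 1.2.1.1 (add T p, F p):
                × closes — contains both p and not p.
              branch 1.2.1.2 (add F p, T p):
                × closes — contains both p and not p.
          branch 1.2.2 (add F p):
            ○ open, literals {p=F, r=F, s=T}.
  branch 2 (add T (q implies not p)):
    T ((s implies ((p iff p) and p)) iff r): β-rule — branch into T (s implies ((p iff p) and p)), T r  //  F (s implies ((p iff p) and p)), F r.
      branch 2.1 (add T (s implies ((p iff p) and p)), T r):
        T (q implies not p): β-rule — branch into F q  //  T not p.
          branch 2.1.1 (add F q):
            T (s implies ((p iff p) and p)): β-rule — branch into F s  //  T ((p iff p) and p).
              branch 2.1.1.1 (add F s):
                ○ open, literals {q=F, r=T, s=F}.
              branch 2.1.1.2 (add T ((p iff p) and p)):
                T ((p iff p) and p): α-rule — add T (p iff p), T p.
                T (p iff p): β-rule — branch into T p, T p  //  F p, F p.
                  branch 2.1.1.2.1 (add T p, T p):
                    ○ open, literals {p=T, q=F, r=T}.
                  branch 2.1.1.2.2 (add F p, F p):
                    × closes — contains both p and not p.
          branch 2.1.2 (add T not p):
            T (s implies ((p iff p) and p)): β-rule — branch into F s  //  T ((p iff p) and p).
              branch 2.1.2.1 (add F s):
                ○ open, literals {p=F, r=T, s=F}.
              branch 2.1.2.2 (add T ((p iff p) and p)):
                T ((p iff p) and p): α-rule — add T (p iff p), T p.
                × closes — contains both p and not p.
      branch 2.2 (add F (s implies ((p iff p) and p)), F r):
        F (s implies ((p iff p) and p)): α-rule — add T s, F ((p iff p) and p).
        T (q implies not p): β-rule — branch into F q  //  T not p.
          branch 2.2.1 (add F q):
            F ((p iff p) and p): β-rule — branch into F (p iff p)  //  F p.
              branch 2.2.1.1 (add F (p iff p)):
                F (p iff p): β-rule — branch into T p, F p  //  F p, T p.
                  branch 2.2.1.1.1 (add T p, F p):
                    × closes — contains both p and not p.
                  branch 2.2.1.1.2 (add F p, T p):
                    × closes — contains both p and not p.
              branch 2.2.1.2 (add F p):
                ○ open, literals {p=F, q=F, r=F, s=T}.
          branch 2.2.2 (add T not p):
            F ((p iff p) and p): β-rule — branch into F (p iff p)  //  F p.
              branch 2.2.2.1 (add F (p iff p)):
                F (p iff p): β-rule — branch into T p, F p  //  F p, T p.
                  branch 2.2.2.1.1 (add T p, F p):
                    × closes — contains both p and not p.
                  branch 2.2.2.1.2 (add F p, T p):
                    × closes — contains both p and not p.
              branch 2.2.2.2 (add F p):
                ○ open, literals {p=F, r=F, s=T}.
10 branches closed, 7 open.
An open branch gives a satisfying assignment: p=T, r=T, s=T.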